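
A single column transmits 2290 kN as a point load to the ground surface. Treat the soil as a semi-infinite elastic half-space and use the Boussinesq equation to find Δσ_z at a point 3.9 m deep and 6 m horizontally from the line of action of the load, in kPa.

Boussinesq vertical stress below a point load on an elastic half-space:
Δσ_z = 3P/(2πz²) · [1 + (r/z)²]^(−5/2)
r/z = 6/3.9 = 1.5385; [1+(r/z)²]^(−5/2) = 0.048077.
Δσ_z = 3×2290/(2π×3.9²) × 0.048077 = 71.887 × 0.048077 = 3.456 kPa

Δσ_z ≈ 3.46 kPa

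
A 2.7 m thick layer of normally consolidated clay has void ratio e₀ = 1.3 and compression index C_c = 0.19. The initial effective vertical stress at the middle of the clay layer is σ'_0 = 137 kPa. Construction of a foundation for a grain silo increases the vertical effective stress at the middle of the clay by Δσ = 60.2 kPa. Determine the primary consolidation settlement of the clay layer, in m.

S_c ≈ 0.0353 m

Final effective stress: σ'_f = σ'_0 + Δσ = 137 + 60.2 = 197.2 kPa.
Normally consolidated clay, so the full stress increment lies on the virgin compression line:
S_c = C_c·H/(1+e₀)·log₁₀(σ'_f/σ'_0) = 0.19×2.7/(1+1.3)×log₁₀(197.2/137)
    = 0.22304 × 0.15819 = 0.03528 m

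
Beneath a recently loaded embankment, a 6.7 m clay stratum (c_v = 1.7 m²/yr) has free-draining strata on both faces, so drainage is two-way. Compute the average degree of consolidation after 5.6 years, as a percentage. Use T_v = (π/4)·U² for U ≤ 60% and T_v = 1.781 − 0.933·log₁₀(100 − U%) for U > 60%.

U ≈ 90 %

Drainage path length: H_d = H/2 = 3.35 m (double drainage).
T_v = c_v·t/H_d² = 1.7×5.6/3.35² = 0.8483.
T_v = 0.8483 corresponds to the U > 60% branch:
U = 1 − 10^((1.781 − T_v)/0.933)/100 = 0.9001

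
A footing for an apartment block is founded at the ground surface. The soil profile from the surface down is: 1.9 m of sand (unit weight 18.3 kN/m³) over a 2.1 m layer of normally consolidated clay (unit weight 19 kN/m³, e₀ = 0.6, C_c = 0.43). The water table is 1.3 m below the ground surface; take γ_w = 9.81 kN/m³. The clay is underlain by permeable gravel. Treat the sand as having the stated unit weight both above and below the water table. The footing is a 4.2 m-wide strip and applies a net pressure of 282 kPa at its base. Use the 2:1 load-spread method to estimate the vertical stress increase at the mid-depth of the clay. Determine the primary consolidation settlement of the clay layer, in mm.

Mid-depth of clay below the ground surface: z = 1.9 + 2.1/2 = 2.95 m.
Total vertical stress at mid-clay: σ_v = 18.3×1.9 + 19×1.05 = 54.72 kPa.
Pore pressure: u = 9.81×(2.95 − 1.3) = 16.186 kPa.
Initial effective stress: σ'_0 = σ_v − u = 54.72 − 16.186 = 38.534 kPa.
Stress increase at mid-clay by the 2:1 spreading method:
Δσ = qB/(B+z) = 282×4.2/(4.2+2.95) = 165.65 kPa
Final effective stress: σ'_f = σ'_0 + Δσ = 38.534 + 165.65 = 204.18 kPa.
Normally consolidated clay, so the full stress increment lies on the virgin compression line:
S_c = C_c·H/(1+e₀)·log₁₀(σ'_f/σ'_0) = 0.43×2.1/(1+0.6)×log₁₀(204.18/38.534)
    = 0.56437 × 0.72417 = 0.4087 m

S_c ≈ 409 mm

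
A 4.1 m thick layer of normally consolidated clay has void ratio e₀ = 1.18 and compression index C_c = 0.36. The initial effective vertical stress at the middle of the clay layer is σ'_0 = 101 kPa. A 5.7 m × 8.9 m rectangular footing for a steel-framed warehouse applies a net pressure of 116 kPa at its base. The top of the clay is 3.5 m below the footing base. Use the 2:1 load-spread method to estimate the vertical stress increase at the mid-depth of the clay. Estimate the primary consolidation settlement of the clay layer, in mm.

S_c ≈ 90.1 mm

Mid-depth of clay below the footing base: z = 3.5 + 4.1/2 = 5.55 m.
Stress increase at mid-clay by the 2:1 spreading method:
Δσ = qBL/((B+z)(L+z)) = 116×5.7×8.9/((5.7+5.55)(8.9+5.55)) = 36.199 kPa
Final effective stress: σ'_f = σ'_0 + Δσ = 101 + 36.199 = 137.2 kPa.
Normally consolidated clay, so the full stress increment lies on the virgin compression line:
S_c = C_c·H/(1+e₀)·log₁₀(σ'_f/σ'_0) = 0.36×4.1/(1+1.18)×log₁₀(137.2/101)
    = 0.67706 × 0.13303 = 0.09007 m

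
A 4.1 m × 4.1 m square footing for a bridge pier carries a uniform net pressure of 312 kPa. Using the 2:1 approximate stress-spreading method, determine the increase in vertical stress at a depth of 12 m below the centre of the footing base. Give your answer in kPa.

Δσ_z ≈ 20.2 kPa

By the 2:1 method the load spreads at 1 horizontal : 2 vertical, so at depth z the loaded area has grown by z in each plan dimension:
Δσ = qBL/((B+z)(L+z)) = 312×4.1×4.1/((4.1+12)(4.1+12)) = 20.233 kPa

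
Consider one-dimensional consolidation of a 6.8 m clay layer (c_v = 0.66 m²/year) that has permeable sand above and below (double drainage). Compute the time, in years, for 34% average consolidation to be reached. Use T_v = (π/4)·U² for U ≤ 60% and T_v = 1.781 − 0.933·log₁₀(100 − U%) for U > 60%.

Drainage path length: H_d = H/2 = 3.4 m (double drainage).
U ≤ 60%: T_v = (π/4)·U² = (π/4)×0.34² = 0.090792.
t = T_v·H_d²/c_v = 0.090792×3.4²/0.66 = 1.59 years.

t ≈ 1.59 years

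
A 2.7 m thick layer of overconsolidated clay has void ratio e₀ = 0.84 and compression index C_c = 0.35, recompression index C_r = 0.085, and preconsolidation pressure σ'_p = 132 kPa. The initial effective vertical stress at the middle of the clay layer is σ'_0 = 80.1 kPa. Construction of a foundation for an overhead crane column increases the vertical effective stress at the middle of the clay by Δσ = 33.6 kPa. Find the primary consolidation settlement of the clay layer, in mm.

Final effective stress: σ'_f = 80.1 + 33.6 = 113.7 kPa.
σ'_f = 113.7 ≤ σ'_p = 132 kPa, so the clay remains overconsolidated and only the recompression index applies:
S_c = C_r·H/(1+e₀)·log₁₀(σ'_f/σ'_0) = 0.085×2.7/1.84×log₁₀(113.7/80.1)
    = 0.12473 × 0.15213 = 0.01898 m

S_c ≈ 19 mm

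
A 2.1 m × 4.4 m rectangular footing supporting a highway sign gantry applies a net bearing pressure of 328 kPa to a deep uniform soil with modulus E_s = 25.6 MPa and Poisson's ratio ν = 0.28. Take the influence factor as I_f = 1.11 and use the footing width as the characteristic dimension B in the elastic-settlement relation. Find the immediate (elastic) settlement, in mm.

Immediate (elastic) settlement: S_e = q·B·(1−ν²)/E_s · I_f.
E_s = 25.6 MPa = 25600 kPa.
S_e = 328 × 2.1 × (1 − 0.28²) / 25600 × 1.11
    = 328 × 2.1 × 0.9216 / 25600 × 1.11
    = 0.02752 m = 27.52 mm

S_e ≈ 27.5 mm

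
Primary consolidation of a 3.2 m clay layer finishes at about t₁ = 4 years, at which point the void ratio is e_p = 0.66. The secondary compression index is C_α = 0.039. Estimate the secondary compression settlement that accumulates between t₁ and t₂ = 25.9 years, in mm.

Secondary compression: S_s = C_α·H/(1+e_p)·log₁₀(t₂/t₁)
S_s = 0.039×3.2/(1+0.66)×log₁₀(25.9/4)
    = 0.07518 × 0.8112 = 0.06099 m

S_s ≈ 61 mm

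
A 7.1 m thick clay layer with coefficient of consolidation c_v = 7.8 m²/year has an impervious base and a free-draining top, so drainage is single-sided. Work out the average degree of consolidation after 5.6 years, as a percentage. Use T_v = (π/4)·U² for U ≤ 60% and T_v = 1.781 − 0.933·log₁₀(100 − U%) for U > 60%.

Drainage path length: H_d = H = 7.1 m (single drainage).
T_v = c_v·t/H_d² = 7.8×5.6/7.1² = 0.86649.
T_v = 0.86649 corresponds to the U > 60% branch:
U = 1 − 10^((1.781 − T_v)/0.933)/100 = 0.9045

U ≈ 90.4 %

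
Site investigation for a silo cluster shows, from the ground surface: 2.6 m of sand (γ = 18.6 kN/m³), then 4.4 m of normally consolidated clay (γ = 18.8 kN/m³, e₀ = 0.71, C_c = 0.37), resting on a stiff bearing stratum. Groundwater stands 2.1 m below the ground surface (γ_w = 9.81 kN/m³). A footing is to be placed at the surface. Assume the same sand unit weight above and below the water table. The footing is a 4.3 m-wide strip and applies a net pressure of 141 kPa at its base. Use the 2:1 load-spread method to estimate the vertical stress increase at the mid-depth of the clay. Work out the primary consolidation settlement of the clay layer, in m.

S_c ≈ 0.298 m

Mid-depth of clay below the ground surface: z = 2.6 + 4.4/2 = 4.8 m.
Total vertical stress at mid-clay: σ_v = 18.6×2.6 + 18.8×2.2 = 89.72 kPa.
Pore pressure: u = 9.81×(4.8 − 2.1) = 26.487 kPa.
Initial effective stress: σ'_0 = σ_v − u = 89.72 − 26.487 = 63.233 kPa.
Stress increase at mid-clay by the 2:1 spreading method:
Δσ = qB/(B+z) = 141×4.3/(4.3+4.8) = 66.626 kPa
Final effective stress: σ'_f = σ'_0 + Δσ = 63.233 + 66.626 = 129.86 kPa.
Normally consolidated clay, so the full stress increment lies on the virgin compression line:
S_c = C_c·H/(1+e₀)·log₁₀(σ'_f/σ'_0) = 0.37×4.4/(1+0.71)×log₁₀(129.86/63.233)
    = 0.95205 × 0.31253 = 0.2975 m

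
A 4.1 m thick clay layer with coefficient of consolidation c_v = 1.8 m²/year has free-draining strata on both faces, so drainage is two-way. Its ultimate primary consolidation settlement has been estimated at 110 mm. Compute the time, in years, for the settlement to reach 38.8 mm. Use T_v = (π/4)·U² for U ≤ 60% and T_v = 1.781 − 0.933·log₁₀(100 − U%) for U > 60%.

Drainage path length: H_d = H/2 = 2.05 m (double drainage).
U = S(t)/S_ult = 38.8/110 = 0.3527.
U ≤ 60%: T_v = (π/4)·U² = (π/4)×0.35273² = 0.097717.
t = T_v·H_d²/c_v = 0.097717×2.05²/1.8 = 0.2281 years.

t ≈ 0.228 years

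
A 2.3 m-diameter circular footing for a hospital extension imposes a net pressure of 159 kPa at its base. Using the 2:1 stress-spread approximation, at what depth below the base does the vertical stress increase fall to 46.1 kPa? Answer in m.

z ≈ 1.97 m

2:1 spreading — at depth z the loaded area has grown by z in each plan dimension:
qD²/(D+z)² = Δσ_z ⇒ z = D(√(q/Δσ_z) − 1) = 2.3×(√(159/46.1) − 1) = 1.971 m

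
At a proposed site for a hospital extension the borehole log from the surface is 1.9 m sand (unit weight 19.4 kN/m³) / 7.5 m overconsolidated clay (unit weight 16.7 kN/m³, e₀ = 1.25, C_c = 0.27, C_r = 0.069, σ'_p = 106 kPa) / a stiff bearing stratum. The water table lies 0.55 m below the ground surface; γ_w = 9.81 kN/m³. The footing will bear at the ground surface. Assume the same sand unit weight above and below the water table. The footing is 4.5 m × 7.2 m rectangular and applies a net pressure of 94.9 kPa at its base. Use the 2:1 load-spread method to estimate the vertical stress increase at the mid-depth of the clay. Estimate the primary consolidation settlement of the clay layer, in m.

S_c ≈ 0.0389 m

Mid-depth of clay below the ground surface: z = 1.9 + 7.5/2 = 5.65 m.
Total vertical stress at mid-clay: σ_v = 19.4×1.9 + 16.7×3.75 = 99.485 kPa.
Pore pressure: u = 9.81×(5.65 − 0.55) = 50.031 kPa.
Initial effective stress: σ'_0 = σ_v − u = 99.485 − 50.031 = 49.454 kPa.
Stress increase at mid-clay by the 2:1 spreading method:
Δσ = qBL/((B+z)(L+z)) = 94.9×4.5×7.2/((4.5+5.65)(7.2+5.65)) = 23.574 kPa
Final effective stress: σ'_f = 49.454 + 23.574 = 73.028 kPa.
σ'_f = 73.028 ≤ σ'_p = 106 kPa, so the clay remains overconsolidated and only the recompression index applies:
S_c = C_r·H/(1+e₀)·log₁₀(σ'_f/σ'_0) = 0.069×7.5/2.25×log₁₀(73.028/49.454)
    = 0.23 × 0.16929 = 0.03894 m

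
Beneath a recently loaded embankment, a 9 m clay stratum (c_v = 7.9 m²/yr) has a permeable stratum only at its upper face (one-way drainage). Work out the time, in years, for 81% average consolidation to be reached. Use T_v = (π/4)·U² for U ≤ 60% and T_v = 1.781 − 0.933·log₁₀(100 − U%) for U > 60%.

Drainage path length: H_d = H = 9 m (single drainage).
U > 60%: T_v = 1.781 − 0.933·log₁₀(100 − 81) = 0.58792.
t = T_v·H_d²/c_v = 0.58792×9²/7.9 = 6.028 years.

t ≈ 6.03 years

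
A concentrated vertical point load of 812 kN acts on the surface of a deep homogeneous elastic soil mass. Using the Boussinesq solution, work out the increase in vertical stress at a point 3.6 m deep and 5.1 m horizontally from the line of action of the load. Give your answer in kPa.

Boussinesq vertical stress below a point load on an elastic half-space:
Δσ_z = 3P/(2πz²) · [1 + (r/z)²]^(−5/2)
r/z = 5.1/3.6 = 1.4167; [1+(r/z)²]^(−5/2) = 0.06378.
Δσ_z = 3×812/(2π×3.6²) × 0.06378 = 29.915 × 0.06378 = 1.908 kPa

Δσ_z ≈ 1.91 kPa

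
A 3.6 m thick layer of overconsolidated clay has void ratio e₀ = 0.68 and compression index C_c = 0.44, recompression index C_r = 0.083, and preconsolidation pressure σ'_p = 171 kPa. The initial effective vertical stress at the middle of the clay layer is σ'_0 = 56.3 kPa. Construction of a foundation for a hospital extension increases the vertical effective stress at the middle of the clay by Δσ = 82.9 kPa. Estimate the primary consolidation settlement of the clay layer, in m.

Final effective stress: σ'_f = 56.3 + 82.9 = 139.2 kPa.
σ'_f = 139.2 ≤ σ'_p = 171 kPa, so the clay remains overconsolidated and only the recompression index applies:
S_c = C_r·H/(1+e₀)·log₁₀(σ'_f/σ'_0) = 0.083×3.6/1.68×log₁₀(139.2/56.3)
    = 0.17786 × 0.39313 = 0.06992 m

S_c ≈ 0.0699 m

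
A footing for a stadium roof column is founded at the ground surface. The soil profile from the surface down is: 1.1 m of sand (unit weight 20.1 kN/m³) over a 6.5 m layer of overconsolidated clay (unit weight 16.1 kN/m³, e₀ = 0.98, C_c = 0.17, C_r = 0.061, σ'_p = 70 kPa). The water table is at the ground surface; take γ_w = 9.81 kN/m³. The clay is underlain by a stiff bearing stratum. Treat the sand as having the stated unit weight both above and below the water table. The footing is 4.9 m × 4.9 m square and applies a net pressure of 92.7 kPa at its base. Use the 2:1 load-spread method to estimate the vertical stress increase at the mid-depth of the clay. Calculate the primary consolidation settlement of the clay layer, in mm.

Mid-depth of clay below the ground surface: z = 1.1 + 6.5/2 = 4.35 m.
Total vertical stress at mid-clay: σ_v = 20.1×1.1 + 16.1×3.25 = 74.435 kPa.
Pore pressure: u = 9.81×(4.35 − 0) = 42.673 kPa.
Initial effective stress: σ'_0 = σ_v − u = 74.435 − 42.673 = 31.762 kPa.
Stress increase at mid-clay by the 2:1 spreading method:
Δσ = qBL/((B+z)(L+z)) = 92.7×4.9×4.9/((4.9+4.35)(4.9+4.35)) = 26.013 kPa
Final effective stress: σ'_f = 31.762 + 26.013 = 57.775 kPa.
σ'_f = 57.775 ≤ σ'_p = 70 kPa, so the clay remains overconsolidated and only the recompression index applies:
S_c = C_r·H/(1+e₀)·log₁₀(σ'_f/σ'_0) = 0.061×6.5/1.98×log₁₀(57.775/31.762)
    = 0.20025 × 0.25983 = 0.05203 m

S_c ≈ 52 mm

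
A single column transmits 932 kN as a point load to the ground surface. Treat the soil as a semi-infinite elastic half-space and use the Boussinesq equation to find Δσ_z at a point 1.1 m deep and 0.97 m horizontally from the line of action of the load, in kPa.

Boussinesq vertical stress below a point load on an elastic half-space:
Δσ_z = 3P/(2πz²) · [1 + (r/z)²]^(−5/2)
r/z = 0.97/1.1 = 0.88182; [1+(r/z)²]^(−5/2) = 0.23736.
Δσ_z = 3×932/(2π×1.1²) × 0.23736 = 367.77 × 0.23736 = 87.29 kPa

Δσ_z ≈ 87.3 kPa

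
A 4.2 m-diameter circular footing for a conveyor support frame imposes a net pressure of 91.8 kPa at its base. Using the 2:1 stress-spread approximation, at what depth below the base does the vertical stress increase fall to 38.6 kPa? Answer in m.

2:1 spreading — at depth z the loaded area has grown by z in each plan dimension:
qD²/(D+z)² = Δσ_z ⇒ z = D(√(q/Δσ_z) − 1) = 4.2×(√(91.8/38.6) − 1) = 2.277 m

z ≈ 2.28 m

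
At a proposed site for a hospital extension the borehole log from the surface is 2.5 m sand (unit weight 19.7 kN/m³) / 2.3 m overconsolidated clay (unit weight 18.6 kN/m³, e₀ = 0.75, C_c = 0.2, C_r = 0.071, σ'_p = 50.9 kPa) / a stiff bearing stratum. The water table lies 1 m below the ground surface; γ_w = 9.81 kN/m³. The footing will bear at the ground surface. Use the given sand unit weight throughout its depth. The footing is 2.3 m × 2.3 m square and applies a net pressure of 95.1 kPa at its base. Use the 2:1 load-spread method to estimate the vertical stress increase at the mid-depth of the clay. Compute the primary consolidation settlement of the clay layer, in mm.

Mid-depth of clay below the ground surface: z = 2.5 + 2.3/2 = 3.65 m.
Total vertical stress at mid-clay: σ_v = 19.7×2.5 + 18.6×1.15 = 70.64 kPa.
Pore pressure: u = 9.81×(3.65 − 1) = 25.997 kPa.
Initial effective stress: σ'_0 = σ_v − u = 70.64 − 25.997 = 44.643 kPa.
Stress increase at mid-clay by the 2:1 spreading method:
Δσ = qBL/((B+z)(L+z)) = 95.1×2.3×2.3/((2.3+3.65)(2.3+3.65)) = 14.21 kPa
Final effective stress: σ'_f = 44.643 + 14.21 = 58.853 kPa.
σ'_f = 58.853 > σ'_p = 50.9 kPa, so the stress path crosses the preconsolidation pressure — recompression up to σ'_p, then virgin compression beyond:
S_c = H/(1+e₀)·[C_r·log₁₀(σ'_p/σ'_0) + C_c·log₁₀(σ'_f/σ'_p)]
    = 2.3/1.75 × [0.071×log₁₀(50.9/44.643) + 0.2×log₁₀(58.853/50.9)]
    = 1.3143 × [0.0040445 + 0.01261] = 0.02189 m

S_c ≈ 21.9 mm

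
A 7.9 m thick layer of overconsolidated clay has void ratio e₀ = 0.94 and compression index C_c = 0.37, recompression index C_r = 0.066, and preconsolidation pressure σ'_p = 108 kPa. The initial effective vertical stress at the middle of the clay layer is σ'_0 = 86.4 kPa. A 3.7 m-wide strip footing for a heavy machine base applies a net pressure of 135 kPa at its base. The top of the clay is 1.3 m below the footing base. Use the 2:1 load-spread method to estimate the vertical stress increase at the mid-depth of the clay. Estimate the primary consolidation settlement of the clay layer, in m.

S_c ≈ 0.206 m

Mid-depth of clay below the footing base: z = 1.3 + 7.9/2 = 5.25 m.
Stress increase at mid-clay by the 2:1 spreading method:
Δσ = qB/(B+z) = 135×3.7/(3.7+5.25) = 55.81 kPa
Final effective stress: σ'_f = 86.4 + 55.81 = 142.21 kPa.
σ'_f = 142.21 > σ'_p = 108 kPa, so the stress path crosses the preconsolidation pressure — recompression up to σ'_p, then virgin compression beyond:
S_c = H/(1+e₀)·[C_r·log₁₀(σ'_p/σ'_0) + C_c·log₁₀(σ'_f/σ'_p)]
    = 7.9/1.94 × [0.066×log₁₀(108/86.4) + 0.37×log₁₀(142.21/108)]
    = 4.0722 × [0.0063961 + 0.044217] = 0.2061 m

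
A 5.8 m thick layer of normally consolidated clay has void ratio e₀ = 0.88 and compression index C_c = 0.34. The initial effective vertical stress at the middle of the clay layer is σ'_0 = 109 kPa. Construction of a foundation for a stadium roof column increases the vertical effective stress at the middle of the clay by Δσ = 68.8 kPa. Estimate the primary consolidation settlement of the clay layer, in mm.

S_c ≈ 223 mm

Final effective stress: σ'_f = σ'_0 + Δσ = 109 + 68.8 = 177.8 kPa.
Normally consolidated clay, so the full stress increment lies on the virgin compression line:
S_c = C_c·H/(1+e₀)·log₁₀(σ'_f/σ'_0) = 0.34×5.8/(1+0.88)×log₁₀(177.8/109)
    = 1.0489 × 0.21251 = 0.2229 m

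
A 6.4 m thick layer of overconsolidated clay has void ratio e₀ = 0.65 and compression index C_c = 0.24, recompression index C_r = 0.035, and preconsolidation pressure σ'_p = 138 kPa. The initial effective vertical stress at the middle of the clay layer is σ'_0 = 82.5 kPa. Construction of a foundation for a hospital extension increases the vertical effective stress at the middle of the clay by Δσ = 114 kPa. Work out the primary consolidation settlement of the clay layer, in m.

S_c ≈ 0.173 m

Final effective stress: σ'_f = 82.5 + 114 = 196.5 kPa.
σ'_f = 196.5 > σ'_p = 138 kPa, so the stress path crosses the preconsolidation pressure — recompression up to σ'_p, then virgin compression beyond:
S_c = H/(1+e₀)·[C_r·log₁₀(σ'_p/σ'_0) + C_c·log₁₀(σ'_f/σ'_p)]
    = 6.4/1.65 × [0.035×log₁₀(138/82.5) + 0.24×log₁₀(196.5/138)]
    = 3.8788 × [0.0078199 + 0.036836] = 0.1732 m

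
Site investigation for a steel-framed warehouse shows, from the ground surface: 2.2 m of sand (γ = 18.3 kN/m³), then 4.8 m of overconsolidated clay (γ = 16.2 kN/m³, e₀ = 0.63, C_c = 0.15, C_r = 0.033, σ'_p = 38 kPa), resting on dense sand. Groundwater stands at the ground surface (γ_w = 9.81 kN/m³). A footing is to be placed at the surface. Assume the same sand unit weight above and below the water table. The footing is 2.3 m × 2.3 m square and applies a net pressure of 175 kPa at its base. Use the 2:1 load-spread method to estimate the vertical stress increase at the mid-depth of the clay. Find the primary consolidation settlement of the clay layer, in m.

S_c ≈ 0.0702 m

Mid-depth of clay below the ground surface: z = 2.2 + 4.8/2 = 4.6 m.
Total vertical stress at mid-clay: σ_v = 18.3×2.2 + 16.2×2.4 = 79.14 kPa.
Pore pressure: u = 9.81×(4.6 − 0) = 45.126 kPa.
Initial effective stress: σ'_0 = σ_v − u = 79.14 − 45.126 = 34.014 kPa.
Stress increase at mid-clay by the 2:1 spreading method:
Δσ = qBL/((B+z)(L+z)) = 175×2.3×2.3/((2.3+4.6)(2.3+4.6)) = 19.444 kPa
Final effective stress: σ'_f = 34.014 + 19.444 = 53.458 kPa.
σ'_f = 53.458 > σ'_p = 38 kPa, so the stress path crosses the preconsolidation pressure — recompression up to σ'_p, then virgin compression beyond:
S_c = H/(1+e₀)·[C_r·log₁₀(σ'_p/σ'_0) + C_c·log₁₀(σ'_f/σ'_p)]
    = 4.8/1.63 × [0.033×log₁₀(38/34.014) + 0.15×log₁₀(53.458/38)]
    = 2.9448 × [0.0015882 + 0.022234] = 0.07015 m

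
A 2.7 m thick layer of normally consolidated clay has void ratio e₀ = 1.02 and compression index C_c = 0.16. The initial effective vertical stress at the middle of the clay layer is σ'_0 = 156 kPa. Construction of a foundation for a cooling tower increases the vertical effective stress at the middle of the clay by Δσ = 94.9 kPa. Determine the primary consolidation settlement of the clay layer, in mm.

Final effective stress: σ'_f = σ'_0 + Δσ = 156 + 94.9 = 250.9 kPa.
Normally consolidated clay, so the full stress increment lies on the virgin compression line:
S_c = C_c·H/(1+e₀)·log₁₀(σ'_f/σ'_0) = 0.16×2.7/(1+1.02)×log₁₀(250.9/156)
    = 0.21386 × 0.20638 = 0.04414 m

S_c ≈ 44.1 mm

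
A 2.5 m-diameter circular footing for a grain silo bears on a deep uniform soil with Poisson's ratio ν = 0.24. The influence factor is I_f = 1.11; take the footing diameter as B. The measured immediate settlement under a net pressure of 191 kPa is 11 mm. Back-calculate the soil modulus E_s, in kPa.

E_s ≈ 45400 kPa

S_e = q·B·(1−ν²)/E_s · I_f  ⇒  E_s = q·B·(1−ν²)·I_f / S_e.
E_s = 191 × 2.5 × 0.9424 × 1.11 / 0.011 = 45410 kPa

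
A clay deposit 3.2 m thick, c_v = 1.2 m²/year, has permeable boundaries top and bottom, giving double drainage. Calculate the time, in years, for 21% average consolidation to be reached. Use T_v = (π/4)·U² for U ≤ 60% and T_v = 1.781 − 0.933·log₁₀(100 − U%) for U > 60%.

Drainage path length: H_d = H/2 = 1.6 m (double drainage).
U ≤ 60%: T_v = (π/4)·U² = (π/4)×0.21² = 0.034636.
t = T_v·H_d²/c_v = 0.034636×1.6²/1.2 = 0.07389 years.

t ≈ 0.0739 years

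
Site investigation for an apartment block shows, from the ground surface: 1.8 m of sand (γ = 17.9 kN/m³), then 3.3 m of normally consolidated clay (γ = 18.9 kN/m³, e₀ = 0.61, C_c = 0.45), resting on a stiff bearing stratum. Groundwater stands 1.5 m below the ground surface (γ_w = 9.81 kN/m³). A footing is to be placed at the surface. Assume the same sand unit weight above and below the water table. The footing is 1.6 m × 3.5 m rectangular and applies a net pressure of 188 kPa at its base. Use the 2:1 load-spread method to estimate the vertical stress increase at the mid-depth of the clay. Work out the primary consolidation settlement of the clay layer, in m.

Mid-depth of clay below the ground surface: z = 1.8 + 3.3/2 = 3.45 m.
Total vertical stress at mid-clay: σ_v = 17.9×1.8 + 18.9×1.65 = 63.405 kPa.
Pore pressure: u = 9.81×(3.45 − 1.5) = 19.13 kPa.
Initial effective stress: σ'_0 = σ_v − u = 63.405 − 19.13 = 44.275 kPa.
Stress increase at mid-clay by the 2:1 spreading method:
Δσ = qBL/((B+z)(L+z)) = 188×1.6×3.5/((1.6+3.45)(3.5+3.45)) = 29.996 kPa
Final effective stress: σ'_f = σ'_0 + Δσ = 44.275 + 29.996 = 74.271 kPa.
Normally consolidated clay, so the full stress increment lies on the virgin compression line:
S_c = C_c·H/(1+e₀)·log₁₀(σ'_f/σ'_0) = 0.45×3.3/(1+0.61)×log₁₀(74.271/44.275)
    = 0.92236 × 0.22466 = 0.2072 m

S_c ≈ 0.207 m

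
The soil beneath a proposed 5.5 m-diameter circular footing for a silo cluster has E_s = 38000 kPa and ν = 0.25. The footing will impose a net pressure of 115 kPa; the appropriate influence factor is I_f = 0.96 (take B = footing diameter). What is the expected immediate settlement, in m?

Immediate (elastic) settlement: S_e = q·B·(1−ν²)/E_s · I_f.
S_e = 115 × 5.5 × (1 − 0.25²) / 38000 × 0.96
    = 115 × 5.5 × 0.9375 / 38000 × 0.96
    = 0.01498 m

S_e ≈ 0.015 m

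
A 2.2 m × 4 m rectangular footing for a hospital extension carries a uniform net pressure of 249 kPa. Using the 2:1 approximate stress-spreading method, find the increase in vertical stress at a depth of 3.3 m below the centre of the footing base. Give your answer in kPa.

By the 2:1 method the load spreads at 1 horizontal : 2 vertical, so at depth z the loaded area has grown by z in each plan dimension:
Δσ = qBL/((B+z)(L+z)) = 249×2.2×4/((2.2+3.3)(4+3.3)) = 54.575 kPa

Δσ_z ≈ 54.6 kPa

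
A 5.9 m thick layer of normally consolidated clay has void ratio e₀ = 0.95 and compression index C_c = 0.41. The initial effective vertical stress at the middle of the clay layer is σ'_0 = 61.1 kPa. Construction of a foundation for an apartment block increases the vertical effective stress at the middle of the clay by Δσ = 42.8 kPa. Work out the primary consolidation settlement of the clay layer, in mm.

Final effective stress: σ'_f = σ'_0 + Δσ = 61.1 + 42.8 = 103.9 kPa.
Normally consolidated clay, so the full stress increment lies on the virgin compression line:
S_c = C_c·H/(1+e₀)·log₁₀(σ'_f/σ'_0) = 0.41×5.9/(1+0.95)×log₁₀(103.9/61.1)
    = 1.2405 × 0.23057 = 0.286 m

S_c ≈ 286 mm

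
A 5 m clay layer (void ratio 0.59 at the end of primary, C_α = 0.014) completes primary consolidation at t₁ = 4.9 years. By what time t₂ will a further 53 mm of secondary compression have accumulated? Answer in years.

S_s = C_α·H/(1+e_p)·log₁₀(t₂/t₁) ⇒ log₁₀(t₂/t₁) = S_s·(1+e_p)/(C_α·H).
log₁₀(t₂/t₁) = 0.053 × (1+0.59) / (0.014×5) = 1.204
t₂ = t₁ × 10^1.204 = 4.9 × 15.99 = 78.35 years

t₂ ≈ 78.4 years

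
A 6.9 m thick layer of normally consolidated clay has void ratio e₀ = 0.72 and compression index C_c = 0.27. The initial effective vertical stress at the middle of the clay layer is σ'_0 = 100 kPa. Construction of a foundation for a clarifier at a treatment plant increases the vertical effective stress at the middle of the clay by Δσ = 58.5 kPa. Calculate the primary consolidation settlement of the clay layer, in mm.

Final effective stress: σ'_f = σ'_0 + Δσ = 100 + 58.5 = 158.5 kPa.
Normally consolidated clay, so the full stress increment lies on the virgin compression line:
S_c = C_c·H/(1+e₀)·log₁₀(σ'_f/σ'_0) = 0.27×6.9/(1+0.72)×log₁₀(158.5/100)
    = 1.0831 × 0.20003 = 0.2167 m

S_c ≈ 217 mm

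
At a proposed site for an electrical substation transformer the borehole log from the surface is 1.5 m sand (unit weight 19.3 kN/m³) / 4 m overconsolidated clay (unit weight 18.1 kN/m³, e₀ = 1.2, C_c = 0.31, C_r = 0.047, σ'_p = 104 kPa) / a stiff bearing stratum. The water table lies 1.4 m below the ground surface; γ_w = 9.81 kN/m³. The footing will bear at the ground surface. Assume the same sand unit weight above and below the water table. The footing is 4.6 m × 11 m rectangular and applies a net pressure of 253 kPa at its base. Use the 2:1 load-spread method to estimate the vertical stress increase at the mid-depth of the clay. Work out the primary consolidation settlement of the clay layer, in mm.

Mid-depth of clay below the ground surface: z = 1.5 + 4/2 = 3.5 m.
Total vertical stress at mid-clay: σ_v = 19.3×1.5 + 18.1×2 = 65.15 kPa.
Pore pressure: u = 9.81×(3.5 − 1.4) = 20.601 kPa.
Initial effective stress: σ'_0 = σ_v − u = 65.15 − 20.601 = 44.549 kPa.
Stress increase at mid-clay by the 2:1 spreading method:
Δσ = qBL/((B+z)(L+z)) = 253×4.6×11/((4.6+3.5)(11+3.5)) = 109 kPa
Final effective stress: σ'_f = 44.549 + 109 = 153.55 kPa.
σ'_f = 153.55 > σ'_p = 104 kPa, so the stress path crosses the preconsolidation pressure — recompression up to σ'_p, then virgin compression beyond:
S_c = H/(1+e₀)·[C_r·log₁₀(σ'_p/σ'_0) + C_c·log₁₀(σ'_f/σ'_p)]
    = 4/2.2 × [0.047×log₁₀(104/44.549) + 0.31×log₁₀(153.55/104)]
    = 1.8182 × [0.017305 + 0.052457] = 0.1268 m

S_c ≈ 127 mm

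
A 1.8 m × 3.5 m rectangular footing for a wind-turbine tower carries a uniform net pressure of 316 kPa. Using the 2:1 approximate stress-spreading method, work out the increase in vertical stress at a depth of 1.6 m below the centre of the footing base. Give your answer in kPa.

By the 2:1 method the load spreads at 1 horizontal : 2 vertical, so at depth z the loaded area has grown by z in each plan dimension:
Δσ = qBL/((B+z)(L+z)) = 316×1.8×3.5/((1.8+1.6)(3.5+1.6)) = 114.81 kPa

Δσ_z ≈ 115 kPa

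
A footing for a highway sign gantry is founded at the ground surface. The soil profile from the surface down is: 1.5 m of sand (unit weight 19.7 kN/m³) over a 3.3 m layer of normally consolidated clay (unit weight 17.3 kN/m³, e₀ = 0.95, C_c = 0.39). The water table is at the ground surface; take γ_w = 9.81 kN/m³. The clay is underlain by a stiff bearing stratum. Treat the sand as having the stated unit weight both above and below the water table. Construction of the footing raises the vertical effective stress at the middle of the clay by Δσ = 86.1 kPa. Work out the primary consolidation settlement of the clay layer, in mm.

Mid-depth of clay below the ground surface: z = 1.5 + 3.3/2 = 3.15 m.
Total vertical stress at mid-clay: σ_v = 19.7×1.5 + 17.3×1.65 = 58.095 kPa.
Pore pressure: u = 9.81×(3.15 − 0) = 30.902 kPa.
Initial effective stress: σ'_0 = σ_v − u = 58.095 − 30.902 = 27.193 kPa.
Final effective stress: σ'_f = σ'_0 + Δσ = 27.193 + 86.1 = 113.29 kPa.
Normally consolidated clay, so the full stress increment lies on the virgin compression line:
S_c = C_c·H/(1+e₀)·log₁₀(σ'_f/σ'_0) = 0.39×3.3/(1+0.95)×log₁₀(113.29/27.193)
    = 0.66 × 0.61973 = 0.409 m

S_c ≈ 409 mm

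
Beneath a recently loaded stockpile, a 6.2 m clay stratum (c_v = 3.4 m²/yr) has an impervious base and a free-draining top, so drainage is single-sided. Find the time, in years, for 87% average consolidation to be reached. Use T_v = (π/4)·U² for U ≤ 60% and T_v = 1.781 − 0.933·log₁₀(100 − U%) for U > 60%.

t ≈ 8.39 years

Drainage path length: H_d = H = 6.2 m (single drainage).
U > 60%: T_v = 1.781 − 0.933·log₁₀(100 − 87) = 0.74169.
t = T_v·H_d²/c_v = 0.74169×6.2²/3.4 = 8.385 years.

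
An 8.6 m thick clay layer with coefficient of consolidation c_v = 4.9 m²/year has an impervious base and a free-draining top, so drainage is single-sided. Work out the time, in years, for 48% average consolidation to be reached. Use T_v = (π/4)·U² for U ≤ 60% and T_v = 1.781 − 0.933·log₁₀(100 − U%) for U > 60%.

Drainage path length: H_d = H = 8.6 m (single drainage).
U ≤ 60%: T_v = (π/4)·U² = (π/4)×0.48² = 0.18096.
t = T_v·H_d²/c_v = 0.18096×8.6²/4.9 = 2.731 years.

t ≈ 2.73 years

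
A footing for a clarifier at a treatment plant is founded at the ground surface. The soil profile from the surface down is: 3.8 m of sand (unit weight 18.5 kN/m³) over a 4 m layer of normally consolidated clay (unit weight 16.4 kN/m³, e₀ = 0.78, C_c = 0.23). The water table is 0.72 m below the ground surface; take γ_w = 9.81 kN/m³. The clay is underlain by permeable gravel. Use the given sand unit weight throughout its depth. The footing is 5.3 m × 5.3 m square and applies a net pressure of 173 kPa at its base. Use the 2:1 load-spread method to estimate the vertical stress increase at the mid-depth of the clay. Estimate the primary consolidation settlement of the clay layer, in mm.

S_c ≈ 124 mm

Mid-depth of clay below the ground surface: z = 3.8 + 4/2 = 5.8 m.
Total vertical stress at mid-clay: σ_v = 18.5×3.8 + 16.4×2 = 103.1 kPa.
Pore pressure: u = 9.81×(5.8 − 0.72) = 49.835 kPa.
Initial effective stress: σ'_0 = σ_v − u = 103.1 − 49.835 = 53.265 kPa.
Stress increase at mid-clay by the 2:1 spreading method:
Δσ = qBL/((B+z)(L+z)) = 173×5.3×5.3/((5.3+5.8)(5.3+5.8)) = 39.441 kPa
Final effective stress: σ'_f = σ'_0 + Δσ = 53.265 + 39.441 = 92.706 kPa.
Normally consolidated clay, so the full stress increment lies on the virgin compression line:
S_c = C_c·H/(1+e₀)·log₁₀(σ'_f/σ'_0) = 0.23×4/(1+0.78)×log₁₀(92.706/53.265)
    = 0.51685 × 0.24067 = 0.1244 m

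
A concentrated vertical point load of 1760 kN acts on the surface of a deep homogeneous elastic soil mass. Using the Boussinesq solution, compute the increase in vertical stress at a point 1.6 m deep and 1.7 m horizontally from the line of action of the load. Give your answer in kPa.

Δσ_z ≈ 49.6 kPa

Boussinesq vertical stress below a point load on an elastic half-space:
Δσ_z = 3P/(2πz²) · [1 + (r/z)²]^(−5/2)
r/z = 1.7/1.6 = 1.0625; [1+(r/z)²]^(−5/2) = 0.15122.
Δσ_z = 3×1760/(2π×1.6²) × 0.15122 = 328.26 × 0.15122 = 49.64 kPa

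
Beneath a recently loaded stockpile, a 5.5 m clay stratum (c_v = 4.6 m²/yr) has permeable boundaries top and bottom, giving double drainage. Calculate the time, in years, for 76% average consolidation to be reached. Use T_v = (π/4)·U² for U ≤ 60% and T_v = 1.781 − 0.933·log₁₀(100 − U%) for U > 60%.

Drainage path length: H_d = H/2 = 2.75 m (double drainage).
U > 60%: T_v = 1.781 − 0.933·log₁₀(100 − 76) = 0.49326.
t = T_v·H_d²/c_v = 0.49326×2.75²/4.6 = 0.8109 years.

t ≈ 0.811 years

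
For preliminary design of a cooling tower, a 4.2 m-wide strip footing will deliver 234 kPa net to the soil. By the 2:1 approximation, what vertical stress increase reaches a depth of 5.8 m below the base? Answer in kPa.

Δσ_z ≈ 98.3 kPa

By the 2:1 method the load spreads at 1 horizontal : 2 vertical, so at depth z the loaded area has grown by z in each plan dimension:
Δσ = qB/(B+z) = 234×4.2/(4.2+5.8) = 98.28 kPa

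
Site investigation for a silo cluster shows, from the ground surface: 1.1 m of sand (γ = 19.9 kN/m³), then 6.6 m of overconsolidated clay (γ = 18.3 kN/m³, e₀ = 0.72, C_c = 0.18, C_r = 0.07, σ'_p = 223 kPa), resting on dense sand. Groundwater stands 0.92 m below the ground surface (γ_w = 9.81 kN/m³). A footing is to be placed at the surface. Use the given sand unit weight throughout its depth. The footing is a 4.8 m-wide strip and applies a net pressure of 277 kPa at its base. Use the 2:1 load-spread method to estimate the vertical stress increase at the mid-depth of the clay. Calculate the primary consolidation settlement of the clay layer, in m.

Mid-depth of clay below the ground surface: z = 1.1 + 6.6/2 = 4.4 m.
Total vertical stress at mid-clay: σ_v = 19.9×1.1 + 18.3×3.3 = 82.28 kPa.
Pore pressure: u = 9.81×(4.4 − 0.92) = 34.139 kPa.
Initial effective stress: σ'_0 = σ_v − u = 82.28 − 34.139 = 48.141 kPa.
Stress increase at mid-clay by the 2:1 spreading method:
Δσ = qB/(B+z) = 277×4.8/(4.8+4.4) = 144.52 kPa
Final effective stress: σ'_f = 48.141 + 144.52 = 192.66 kPa.
σ'_f = 192.66 ≤ σ'_p = 223 kPa, so the clay remains overconsolidated and only the recompression index applies:
S_c = C_r·H/(1+e₀)·log₁₀(σ'_f/σ'_0) = 0.07×6.6/1.72×log₁₀(192.66/48.141)
    = 0.2686 × 0.60228 = 0.1618 m

S_c ≈ 0.162 m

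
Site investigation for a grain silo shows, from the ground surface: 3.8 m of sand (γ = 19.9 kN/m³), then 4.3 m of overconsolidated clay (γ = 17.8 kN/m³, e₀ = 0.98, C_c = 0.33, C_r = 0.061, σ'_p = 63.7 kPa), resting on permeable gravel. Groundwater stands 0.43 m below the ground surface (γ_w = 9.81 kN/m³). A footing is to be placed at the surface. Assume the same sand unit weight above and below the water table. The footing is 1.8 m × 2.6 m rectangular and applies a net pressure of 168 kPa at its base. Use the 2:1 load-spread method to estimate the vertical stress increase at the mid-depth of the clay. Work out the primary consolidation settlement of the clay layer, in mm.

S_c ≈ 40.1 mm

Mid-depth of clay below the ground surface: z = 3.8 + 4.3/2 = 5.95 m.
Total vertical stress at mid-clay: σ_v = 19.9×3.8 + 17.8×2.15 = 113.89 kPa.
Pore pressure: u = 9.81×(5.95 − 0.43) = 54.151 kPa.
Initial effective stress: σ'_0 = σ_v − u = 113.89 − 54.151 = 59.739 kPa.
Stress increase at mid-clay by the 2:1 spreading method:
Δσ = qBL/((B+z)(L+z)) = 168×1.8×2.6/((1.8+5.95)(2.6+5.95)) = 11.866 kPa
Final effective stress: σ'_f = 59.739 + 11.866 = 71.605 kPa.
σ'_f = 71.605 > σ'_p = 63.7 kPa, so the stress path crosses the preconsolidation pressure — recompression up to σ'_p, then virgin compression beyond:
S_c = H/(1+e₀)·[C_r·log₁₀(σ'_p/σ'_0) + C_c·log₁₀(σ'_f/σ'_p)]
    = 4.3/1.98 × [0.061×log₁₀(63.7/59.739) + 0.33×log₁₀(71.605/63.7)]
    = 2.1717 × [0.0017008 + 0.016765] = 0.0401 m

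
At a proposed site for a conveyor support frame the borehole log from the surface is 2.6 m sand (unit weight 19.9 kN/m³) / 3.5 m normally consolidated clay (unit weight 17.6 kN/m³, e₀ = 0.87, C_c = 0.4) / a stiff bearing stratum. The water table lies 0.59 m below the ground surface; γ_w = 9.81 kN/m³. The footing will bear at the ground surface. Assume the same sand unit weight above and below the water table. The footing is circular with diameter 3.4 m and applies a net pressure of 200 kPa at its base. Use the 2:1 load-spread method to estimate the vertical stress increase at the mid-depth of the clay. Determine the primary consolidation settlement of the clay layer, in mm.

S_c ≈ 199 mm

Mid-depth of clay below the ground surface: z = 2.6 + 3.5/2 = 4.35 m.
Total vertical stress at mid-clay: σ_v = 19.9×2.6 + 17.6×1.75 = 82.54 kPa.
Pore pressure: u = 9.81×(4.35 − 0.59) = 36.886 kPa.
Initial effective stress: σ'_0 = σ_v − u = 82.54 − 36.886 = 45.654 kPa.
Stress increase at mid-clay by the 2:1 spreading method:
Δσ ≈ qD²/(D+z)² = 200×3.4²/(3.4+4.35)² = 38.493 kPa
Final effective stress: σ'_f = σ'_0 + Δσ = 45.654 + 38.493 = 84.147 kPa.
Normally consolidated clay, so the full stress increment lies on the virgin compression line:
S_c = C_c·H/(1+e₀)·log₁₀(σ'_f/σ'_0) = 0.4×3.5/(1+0.87)×log₁₀(84.147/45.654)
    = 0.74866 × 0.26556 = 0.1988 m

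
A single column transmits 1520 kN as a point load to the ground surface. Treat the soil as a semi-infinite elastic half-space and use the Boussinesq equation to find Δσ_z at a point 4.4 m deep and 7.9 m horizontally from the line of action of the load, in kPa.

Boussinesq vertical stress below a point load on an elastic half-space:
Δσ_z = 3P/(2πz²) · [1 + (r/z)²]^(−5/2)
r/z = 7.9/4.4 = 1.7955; [1+(r/z)²]^(−5/2) = 0.027276.
Δσ_z = 3×1520/(2π×4.4²) × 0.027276 = 37.487 × 0.027276 = 1.022 kPa

Δσ_z ≈ 1.02 kPa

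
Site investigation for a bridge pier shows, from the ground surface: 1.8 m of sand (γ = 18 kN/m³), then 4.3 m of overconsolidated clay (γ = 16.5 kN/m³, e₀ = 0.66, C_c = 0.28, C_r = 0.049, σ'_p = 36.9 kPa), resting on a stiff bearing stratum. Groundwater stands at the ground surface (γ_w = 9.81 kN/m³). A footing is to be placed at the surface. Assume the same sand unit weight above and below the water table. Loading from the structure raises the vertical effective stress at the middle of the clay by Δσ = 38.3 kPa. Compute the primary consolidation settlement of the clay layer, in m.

S_c ≈ 0.203 m

Mid-depth of clay below the ground surface: z = 1.8 + 4.3/2 = 3.95 m.
Total vertical stress at mid-clay: σ_v = 18×1.8 + 16.5×2.15 = 67.875 kPa.
Pore pressure: u = 9.81×(3.95 − 0) = 38.75 kPa.
Initial effective stress: σ'_0 = σ_v − u = 67.875 − 38.75 = 29.125 kPa.
Final effective stress: σ'_f = 29.125 + 38.3 = 67.425 kPa.
σ'_f = 67.425 > σ'_p = 36.9 kPa, so the stress path crosses the preconsolidation pressure — recompression up to σ'_p, then virgin compression beyond:
S_c = H/(1+e₀)·[C_r·log₁₀(σ'_p/σ'_0) + C_c·log₁₀(σ'_f/σ'_p)]
    = 4.3/1.66 × [0.049×log₁₀(36.9/29.125) + 0.28×log₁₀(67.425/36.9)]
    = 2.5904 × [0.0050353 + 0.073302] = 0.2029 m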